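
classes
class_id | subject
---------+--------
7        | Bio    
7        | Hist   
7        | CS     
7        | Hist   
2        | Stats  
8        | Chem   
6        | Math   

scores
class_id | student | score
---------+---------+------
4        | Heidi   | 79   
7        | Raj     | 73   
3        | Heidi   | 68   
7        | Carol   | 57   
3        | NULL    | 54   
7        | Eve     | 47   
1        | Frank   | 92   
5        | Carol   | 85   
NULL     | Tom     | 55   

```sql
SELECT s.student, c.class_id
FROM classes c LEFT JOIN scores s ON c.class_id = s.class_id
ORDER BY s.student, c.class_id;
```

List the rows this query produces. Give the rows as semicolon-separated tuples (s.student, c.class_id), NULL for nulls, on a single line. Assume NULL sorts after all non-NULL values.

LEFT JOIN keeps every row from `classes`; unmatched rows get NULL for `scores`'s columns.
Matching on c.class_id = s.class_id. A NULL in a compared column never satisfies the condition.
- class_id=7: 3 matching s row(s), so 3 row(s) emitted.
- class_id=7: 3 matching s row(s), so 3 row(s) emitted.
- class_id=7: 3 matching s row(s), so 3 row(s) emitted.
- class_id=7: 3 matching s row(s), so 3 row(s) emitted.
- class_id=2: no s row matches, row kept with s columns NULL.
- class_id=8: no s row matches, row kept with s columns NULL.
- class_id=6: no s row matches, row kept with s columns NULL.

(Carol, 7); (Carol, 7); (Carol, 7); (Carol, 7); (Eve, 7); (Eve, 7); (Eve, 7); (Eve, 7); (Raj, 7); (Raj, 7); (Raj, 7); (Raj, 7); (NULL, 2); (NULL, 6); (NULL, 8)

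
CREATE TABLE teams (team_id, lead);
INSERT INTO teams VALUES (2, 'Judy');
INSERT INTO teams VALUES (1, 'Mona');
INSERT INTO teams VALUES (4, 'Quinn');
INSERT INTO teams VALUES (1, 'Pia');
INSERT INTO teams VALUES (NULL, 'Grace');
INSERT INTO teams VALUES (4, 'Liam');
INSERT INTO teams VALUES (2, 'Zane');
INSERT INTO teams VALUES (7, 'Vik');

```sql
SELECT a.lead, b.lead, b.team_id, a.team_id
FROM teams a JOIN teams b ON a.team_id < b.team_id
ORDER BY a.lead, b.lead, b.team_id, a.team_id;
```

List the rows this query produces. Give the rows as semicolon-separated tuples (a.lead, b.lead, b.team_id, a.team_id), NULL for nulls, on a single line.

INNER JOIN keeps only pairs where the ON condition holds.
Matching on a.team_id < b.team_id. A NULL in a compared column never satisfies the condition.
Matched pairs: 18.

(Judy, Liam, 4, 2); (Judy, Quinn, 4, 2); (Judy, Vik, 7, 2); (Liam, Vik, 7, 4); (Mona, Judy, 2, 1); (Mona, Liam, 4, 1); (Mona, Quinn, 4, 1); (Mona, Vik, 7, 1); (Mona, Zane, 2, 1); (Pia, Judy, 2, 1); (Pia, Liam, 4, 1); (Pia, Quinn, 4, 1); (Pia, Vik, 7, 1); (Pia, Zane, 2, 1); (Quinn, Vik, 7, 4); (Zane, Liam, 4, 2); (Zane, Quinn, 4, 2); (Zane, Vik, 7, 2)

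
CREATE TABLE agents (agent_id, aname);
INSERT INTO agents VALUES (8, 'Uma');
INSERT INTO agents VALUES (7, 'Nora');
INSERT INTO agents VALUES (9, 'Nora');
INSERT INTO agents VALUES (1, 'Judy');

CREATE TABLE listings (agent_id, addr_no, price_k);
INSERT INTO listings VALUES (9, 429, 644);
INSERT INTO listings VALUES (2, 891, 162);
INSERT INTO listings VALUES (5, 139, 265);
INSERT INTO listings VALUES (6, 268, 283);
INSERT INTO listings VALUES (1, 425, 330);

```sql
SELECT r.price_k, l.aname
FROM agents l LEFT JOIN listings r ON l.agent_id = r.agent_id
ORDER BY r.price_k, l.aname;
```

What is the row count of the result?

4

LEFT JOIN keeps every row from `agents`; unmatched rows get NULL for `listings`'s columns.
Matching on l.agent_id = r.agent_id.
- l[0] agent_id=8 → no match; kept with NULLs on the r side.
- l[1] agent_id=7 → no match; kept with NULLs on the r side.
- l[2] agent_id=9 → 1 match(es) in r → 1 row(s).
- l[3] agent_id=1 → 1 match(es) in r → 1 row(s).
Total: 2 matched + 2 padded = 4 rows.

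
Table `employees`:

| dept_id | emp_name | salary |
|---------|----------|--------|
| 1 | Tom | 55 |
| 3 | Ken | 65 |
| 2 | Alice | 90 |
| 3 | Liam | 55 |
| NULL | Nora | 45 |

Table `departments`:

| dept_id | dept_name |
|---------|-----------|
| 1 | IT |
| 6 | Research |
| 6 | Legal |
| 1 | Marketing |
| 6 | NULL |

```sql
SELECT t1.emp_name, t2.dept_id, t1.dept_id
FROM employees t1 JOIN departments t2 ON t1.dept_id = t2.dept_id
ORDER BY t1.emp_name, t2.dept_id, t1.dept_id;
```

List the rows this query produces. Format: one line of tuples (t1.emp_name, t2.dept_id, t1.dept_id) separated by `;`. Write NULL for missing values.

INNER JOIN keeps only pairs where the ON condition holds.
Matching on t1.dept_id = t2.dept_id. A NULL in a compared column never satisfies the condition.
- t1 row (dept_id=1): matches 2 t2 row(s) → 2 output row(s).
- t1 row (dept_id=3): no match → dropped.
- t1 row (dept_id=2): no match → dropped.
- t1 row (dept_id=3): no match → dropped.
- t1 row (dept_id=NULL): no match → dropped.
After projecting and ordering:
t1.emp_name | t2.dept_id | t1.dept_id
Tom | 1 | 1
Tom | 1 | 1

(Tom, 1, 1); (Tom, 1, 1)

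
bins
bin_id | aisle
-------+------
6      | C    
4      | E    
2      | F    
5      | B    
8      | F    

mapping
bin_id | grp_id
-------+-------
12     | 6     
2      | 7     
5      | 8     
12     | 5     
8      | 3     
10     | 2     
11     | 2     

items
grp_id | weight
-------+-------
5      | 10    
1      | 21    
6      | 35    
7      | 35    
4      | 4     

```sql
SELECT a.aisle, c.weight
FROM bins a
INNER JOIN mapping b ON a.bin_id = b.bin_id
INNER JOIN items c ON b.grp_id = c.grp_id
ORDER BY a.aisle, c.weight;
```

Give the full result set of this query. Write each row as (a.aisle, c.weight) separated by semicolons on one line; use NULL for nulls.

Step 1 — a INNER JOIN b on bin_id → 3 row(s).
Then INNER JOIN `items c` on grp_id: keep only rows whose b.grp_id appears in c.

(F, 35)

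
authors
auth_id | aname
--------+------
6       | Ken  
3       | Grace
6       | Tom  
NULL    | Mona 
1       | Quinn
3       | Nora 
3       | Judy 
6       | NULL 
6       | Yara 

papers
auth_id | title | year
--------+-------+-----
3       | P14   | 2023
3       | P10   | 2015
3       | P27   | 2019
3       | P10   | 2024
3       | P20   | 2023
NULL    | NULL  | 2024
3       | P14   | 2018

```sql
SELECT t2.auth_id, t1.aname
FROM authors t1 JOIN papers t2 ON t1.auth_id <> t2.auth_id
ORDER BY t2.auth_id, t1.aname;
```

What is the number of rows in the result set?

30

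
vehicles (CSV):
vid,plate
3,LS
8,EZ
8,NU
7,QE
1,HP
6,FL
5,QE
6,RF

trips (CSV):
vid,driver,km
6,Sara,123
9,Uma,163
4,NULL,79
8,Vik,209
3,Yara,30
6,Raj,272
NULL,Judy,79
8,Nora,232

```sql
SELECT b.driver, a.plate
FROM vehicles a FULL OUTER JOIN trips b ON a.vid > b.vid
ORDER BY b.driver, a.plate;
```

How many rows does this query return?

FULL OUTER JOIN keeps every row from both sides; unmatched rows get NULL for the other side's columns.
Matching on a.vid > b.vid. A NULL in a compared column never satisfies the condition.
Matched pairs: 18; unmatched a rows kept: 2; unmatched b rows kept: 4.
Total: 18 matched + 6 padded = 24 rows.

24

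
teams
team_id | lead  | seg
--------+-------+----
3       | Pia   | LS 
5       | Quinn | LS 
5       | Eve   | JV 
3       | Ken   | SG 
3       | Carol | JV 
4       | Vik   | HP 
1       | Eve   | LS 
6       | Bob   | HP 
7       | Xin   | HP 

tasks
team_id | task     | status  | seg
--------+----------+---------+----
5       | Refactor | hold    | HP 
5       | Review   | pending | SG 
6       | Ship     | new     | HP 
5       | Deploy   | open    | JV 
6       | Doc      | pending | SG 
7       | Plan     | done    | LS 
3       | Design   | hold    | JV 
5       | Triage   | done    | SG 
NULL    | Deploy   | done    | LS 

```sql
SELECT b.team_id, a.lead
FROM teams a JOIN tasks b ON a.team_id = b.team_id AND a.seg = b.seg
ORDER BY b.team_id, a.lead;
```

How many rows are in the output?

INNER JOIN keeps only pairs where the ON condition holds.
Matching on a.team_id = b.team_id AND a.seg = b.seg. A NULL in a compared column never satisfies the condition.
Matched pairs: 3.
Total: 3 rows.

3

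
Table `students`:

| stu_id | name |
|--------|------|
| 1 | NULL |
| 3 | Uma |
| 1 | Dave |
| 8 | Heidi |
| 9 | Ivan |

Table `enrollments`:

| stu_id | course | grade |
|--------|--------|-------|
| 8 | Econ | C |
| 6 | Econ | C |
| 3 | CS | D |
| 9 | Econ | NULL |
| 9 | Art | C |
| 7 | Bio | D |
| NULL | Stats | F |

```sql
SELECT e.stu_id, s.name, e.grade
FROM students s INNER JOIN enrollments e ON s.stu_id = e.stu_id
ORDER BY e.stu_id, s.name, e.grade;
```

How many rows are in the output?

4

INNER JOIN keeps only pairs where the ON condition holds.
Matching on s.stu_id = e.stu_id. A NULL in a compared column never satisfies the condition.
- s[0] stu_id=1 → no match; dropped.
- s[1] stu_id=3 → 1 match(es) in e → 1 row(s).
- s[2] stu_id=1 → no match; dropped.
- s[3] stu_id=8 → 1 match(es) in e → 1 row(s).
- s[4] stu_id=9 → 2 match(es) in e → 2 row(s).
Total: 4 rows.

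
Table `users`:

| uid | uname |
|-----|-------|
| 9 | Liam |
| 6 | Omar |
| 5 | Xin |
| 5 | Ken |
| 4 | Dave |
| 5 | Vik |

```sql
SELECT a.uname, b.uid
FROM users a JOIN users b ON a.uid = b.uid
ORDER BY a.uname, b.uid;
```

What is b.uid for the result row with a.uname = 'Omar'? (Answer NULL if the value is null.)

INNER JOIN keeps only pairs where the ON condition holds.
Matching on a.uid = b.uid.
- a (uid=9) pairs with 1 row(s) of b.
- a (uid=6) pairs with 1 row(s) of b.
- a (uid=5) pairs with 3 row(s) of b.
- a (uid=5) pairs with 3 row(s) of b.
- a (uid=4) pairs with 1 row(s) of b.
- a (uid=5) pairs with 3 row(s) of b.

6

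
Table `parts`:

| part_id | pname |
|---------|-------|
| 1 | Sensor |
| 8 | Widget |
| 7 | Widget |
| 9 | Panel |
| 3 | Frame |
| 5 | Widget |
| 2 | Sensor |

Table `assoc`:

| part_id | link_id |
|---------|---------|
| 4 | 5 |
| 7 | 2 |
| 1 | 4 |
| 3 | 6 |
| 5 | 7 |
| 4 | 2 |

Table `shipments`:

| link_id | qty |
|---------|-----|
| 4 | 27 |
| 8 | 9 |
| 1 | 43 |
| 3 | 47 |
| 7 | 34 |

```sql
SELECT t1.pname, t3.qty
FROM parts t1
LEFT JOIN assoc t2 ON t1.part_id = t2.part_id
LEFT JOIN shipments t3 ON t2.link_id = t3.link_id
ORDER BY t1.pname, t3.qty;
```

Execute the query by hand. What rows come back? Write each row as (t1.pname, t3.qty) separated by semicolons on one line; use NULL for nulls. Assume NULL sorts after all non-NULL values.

(Frame, NULL); (Panel, NULL); (Sensor, 27); (Sensor, NULL); (Widget, 34); (Widget, NULL); (Widget, NULL)

Joins associate left-to-right: parts LEFT JOIN assoc on part_id gives 7 intermediate row(s).
Then LEFT JOIN `shipments t3` on link_id: each of those 7 rows is kept; rows whose t2.link_id has no match in t3 get NULL for t3's columns.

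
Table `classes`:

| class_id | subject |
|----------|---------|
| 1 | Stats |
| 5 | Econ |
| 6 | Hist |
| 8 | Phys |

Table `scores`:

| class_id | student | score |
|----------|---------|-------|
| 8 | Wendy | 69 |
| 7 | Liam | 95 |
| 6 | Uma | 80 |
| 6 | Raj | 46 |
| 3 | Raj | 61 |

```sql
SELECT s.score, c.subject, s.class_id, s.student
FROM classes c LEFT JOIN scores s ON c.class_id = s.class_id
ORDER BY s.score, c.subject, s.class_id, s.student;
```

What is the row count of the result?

5

LEFT JOIN keeps every row from `classes`; unmatched rows get NULL for `scores`'s columns.
Matching on c.class_id = s.class_id.
- c row (class_id=1): no match → kept, s columns NULL.
- c row (class_id=5): no match → kept, s columns NULL.
- c row (class_id=6): matches 2 s row(s) → 2 output row(s).
- c row (class_id=8): matches 1 s row(s) → 1 output row(s).
Total: 3 matched + 2 padded = 5 rows.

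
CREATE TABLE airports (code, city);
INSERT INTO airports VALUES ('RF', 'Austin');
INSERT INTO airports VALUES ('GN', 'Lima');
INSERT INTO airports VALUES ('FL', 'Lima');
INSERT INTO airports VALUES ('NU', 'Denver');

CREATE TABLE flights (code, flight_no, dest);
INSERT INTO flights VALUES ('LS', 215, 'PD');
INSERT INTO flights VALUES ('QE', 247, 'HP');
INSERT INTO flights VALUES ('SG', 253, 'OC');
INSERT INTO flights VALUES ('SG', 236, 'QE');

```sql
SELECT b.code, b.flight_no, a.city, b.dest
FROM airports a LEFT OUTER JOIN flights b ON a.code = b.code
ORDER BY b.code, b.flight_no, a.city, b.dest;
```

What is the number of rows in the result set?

4

LEFT JOIN keeps every row from `airports`; unmatched rows get NULL for `flights`'s columns.
Matching on a.code = b.code.
Matched pairs: 0; unmatched a rows kept: 4.
Total: 0 matched + 4 padded = 4 rows.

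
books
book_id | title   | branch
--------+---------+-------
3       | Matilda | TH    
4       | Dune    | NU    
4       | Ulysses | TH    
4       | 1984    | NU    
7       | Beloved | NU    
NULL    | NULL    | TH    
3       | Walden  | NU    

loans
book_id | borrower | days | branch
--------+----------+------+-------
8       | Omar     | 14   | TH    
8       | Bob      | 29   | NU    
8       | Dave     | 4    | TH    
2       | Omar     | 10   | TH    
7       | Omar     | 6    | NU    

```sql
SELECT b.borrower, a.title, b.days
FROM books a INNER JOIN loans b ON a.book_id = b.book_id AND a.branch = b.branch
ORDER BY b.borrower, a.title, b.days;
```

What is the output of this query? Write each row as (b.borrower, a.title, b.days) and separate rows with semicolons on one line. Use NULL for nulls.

INNER JOIN keeps only pairs where the ON condition holds.
Matching on a.book_id = b.book_id AND a.branch = b.branch. A NULL in a compared column never satisfies the condition.
- a (book_id=3, branch=TH) has no partner → excluded.
- a (book_id=4, branch=NU) has no partner → excluded.
- a (book_id=4, branch=TH) has no partner → excluded.
- a (book_id=4, branch=NU) has no partner → excluded.
- a (book_id=7, branch=NU) pairs with 1 row(s) of b.
- a (book_id=NULL, branch=TH) has no partner → excluded.
- a (book_id=3, branch=NU) has no partner → excluded.
After projecting and ordering:
b.borrower | a.title | b.days
Omar | Beloved | 6

(Omar, Beloved, 6)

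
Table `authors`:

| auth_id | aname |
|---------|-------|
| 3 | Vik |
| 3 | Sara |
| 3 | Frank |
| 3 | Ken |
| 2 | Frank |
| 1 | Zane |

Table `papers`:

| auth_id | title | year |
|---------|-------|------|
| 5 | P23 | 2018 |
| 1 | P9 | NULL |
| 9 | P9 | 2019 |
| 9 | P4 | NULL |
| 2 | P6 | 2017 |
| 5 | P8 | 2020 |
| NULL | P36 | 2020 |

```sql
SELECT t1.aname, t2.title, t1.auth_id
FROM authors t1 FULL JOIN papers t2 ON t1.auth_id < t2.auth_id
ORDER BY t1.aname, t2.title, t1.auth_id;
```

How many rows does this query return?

27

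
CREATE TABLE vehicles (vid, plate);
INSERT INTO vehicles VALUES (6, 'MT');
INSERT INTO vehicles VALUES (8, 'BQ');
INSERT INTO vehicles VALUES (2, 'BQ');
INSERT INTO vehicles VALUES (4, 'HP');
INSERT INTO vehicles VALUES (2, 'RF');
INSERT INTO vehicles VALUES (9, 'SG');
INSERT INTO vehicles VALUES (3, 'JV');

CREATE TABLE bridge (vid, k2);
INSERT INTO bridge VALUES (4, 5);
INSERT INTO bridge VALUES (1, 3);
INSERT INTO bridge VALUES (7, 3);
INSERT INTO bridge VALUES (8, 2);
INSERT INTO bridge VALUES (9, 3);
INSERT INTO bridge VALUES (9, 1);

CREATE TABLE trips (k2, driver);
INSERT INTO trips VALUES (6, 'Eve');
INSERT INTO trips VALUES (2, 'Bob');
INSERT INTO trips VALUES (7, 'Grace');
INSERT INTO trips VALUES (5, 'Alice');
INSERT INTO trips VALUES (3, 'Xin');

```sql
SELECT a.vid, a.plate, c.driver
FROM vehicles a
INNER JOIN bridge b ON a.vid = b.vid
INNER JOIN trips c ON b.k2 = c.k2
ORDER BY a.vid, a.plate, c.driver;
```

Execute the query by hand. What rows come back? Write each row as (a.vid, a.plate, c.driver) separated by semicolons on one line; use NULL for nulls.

(4, HP, Alice); (8, BQ, Bob); (9, SG, Xin)

Joins associate left-to-right: vehicles INNER JOIN bridge on vid gives 4 intermediate row(s).
Then INNER JOIN `trips c` on k2: keep only rows whose b.k2 appears in c.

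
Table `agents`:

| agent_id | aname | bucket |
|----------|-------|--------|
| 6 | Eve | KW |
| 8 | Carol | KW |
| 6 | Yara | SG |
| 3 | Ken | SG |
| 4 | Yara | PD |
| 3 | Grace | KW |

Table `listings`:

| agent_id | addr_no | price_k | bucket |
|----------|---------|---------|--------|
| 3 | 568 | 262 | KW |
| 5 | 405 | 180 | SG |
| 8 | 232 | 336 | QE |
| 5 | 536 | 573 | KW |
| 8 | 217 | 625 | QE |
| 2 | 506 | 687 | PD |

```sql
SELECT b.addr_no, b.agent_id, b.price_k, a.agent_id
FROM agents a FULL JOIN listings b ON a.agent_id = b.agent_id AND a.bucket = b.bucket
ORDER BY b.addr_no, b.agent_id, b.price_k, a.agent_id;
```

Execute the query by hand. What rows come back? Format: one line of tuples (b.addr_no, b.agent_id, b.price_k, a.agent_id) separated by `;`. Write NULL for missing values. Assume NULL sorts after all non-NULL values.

(217, 8, 625, NULL); (232, 8, 336, NULL); (405, 5, 180, NULL); (506, 2, 687, NULL); (536, 5, 573, NULL); (568, 3, 262, 3); (NULL, NULL, NULL, 3); (NULL, NULL, NULL, 4); (NULL, NULL, NULL, 6); (NULL, NULL, NULL, 6); (NULL, NULL, NULL, 8)

FULL OUTER JOIN keeps every row from both sides; unmatched rows get NULL for the other side's columns.
Matching on a.agent_id = b.agent_id AND a.bucket = b.bucket.
Matched pairs: 1; unmatched a rows kept: 5; unmatched b rows kept: 5.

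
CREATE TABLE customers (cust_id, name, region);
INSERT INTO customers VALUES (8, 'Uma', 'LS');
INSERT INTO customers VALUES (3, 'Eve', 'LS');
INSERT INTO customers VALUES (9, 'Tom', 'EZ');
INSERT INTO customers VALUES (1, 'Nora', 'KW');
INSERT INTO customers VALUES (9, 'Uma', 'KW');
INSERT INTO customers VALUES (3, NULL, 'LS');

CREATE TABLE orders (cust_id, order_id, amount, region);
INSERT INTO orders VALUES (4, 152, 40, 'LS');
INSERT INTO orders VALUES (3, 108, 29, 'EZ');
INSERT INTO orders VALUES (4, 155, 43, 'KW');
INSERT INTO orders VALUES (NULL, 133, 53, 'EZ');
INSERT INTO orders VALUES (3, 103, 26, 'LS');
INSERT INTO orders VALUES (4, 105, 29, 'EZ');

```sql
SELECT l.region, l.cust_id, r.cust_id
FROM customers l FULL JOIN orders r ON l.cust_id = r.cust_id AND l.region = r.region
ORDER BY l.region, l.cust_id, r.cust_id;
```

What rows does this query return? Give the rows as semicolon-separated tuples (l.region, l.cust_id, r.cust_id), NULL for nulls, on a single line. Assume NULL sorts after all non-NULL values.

(EZ, 9, NULL); (KW, 1, NULL); (KW, 9, NULL); (LS, 3, 3); (LS, 3, 3); (LS, 8, NULL); (NULL, NULL, 3); (NULL, NULL, 4); (NULL, NULL, 4); (NULL, NULL, 4); (NULL, NULL, NULL)

FULL OUTER JOIN keeps every row from both sides; unmatched rows get NULL for the other side's columns.
Matching on l.cust_id = r.cust_id AND l.region = r.region. A NULL in a compared column never satisfies the condition.
- cust_id=8, region=LS: no r row matches, row kept with r columns NULL.
- cust_id=3, region=LS: 1 matching r row(s), so 1 row(s) emitted.
- cust_id=9, region=EZ: no r row matches, row kept with r columns NULL.
- cust_id=1, region=KW: no r row matches, row kept with r columns NULL.
- cust_id=9, region=KW: no r row matches, row kept with r columns NULL.
- cust_id=3, region=LS: 1 matching r row(s), so 1 row(s) emitted.
- plus 5 unmatched r row(s), each kept with NULL l columns.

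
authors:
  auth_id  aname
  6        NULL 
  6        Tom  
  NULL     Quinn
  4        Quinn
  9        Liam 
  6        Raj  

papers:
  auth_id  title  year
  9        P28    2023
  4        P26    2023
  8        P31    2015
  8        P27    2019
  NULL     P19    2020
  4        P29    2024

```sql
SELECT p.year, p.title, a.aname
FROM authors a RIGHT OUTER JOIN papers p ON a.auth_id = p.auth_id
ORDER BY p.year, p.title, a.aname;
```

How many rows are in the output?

6

RIGHT JOIN keeps every row from `papers`; unmatched rows get NULL for `authors`'s columns.
Matching on a.auth_id = p.auth_id. A NULL in a compared column never satisfies the condition.
- a row (auth_id=6): no match.
- a row (auth_id=6): no match.
- a row (auth_id=NULL): no match.
- a row (auth_id=4): matches 2 p row(s) → 2 output row(s).
- a row (auth_id=9): matches 1 p row(s) → 1 output row(s).
- a row (auth_id=6): no match.
- 3 p row(s) had no a match → kept, a columns NULL.
Total: 3 matched + 3 padded = 6 rows.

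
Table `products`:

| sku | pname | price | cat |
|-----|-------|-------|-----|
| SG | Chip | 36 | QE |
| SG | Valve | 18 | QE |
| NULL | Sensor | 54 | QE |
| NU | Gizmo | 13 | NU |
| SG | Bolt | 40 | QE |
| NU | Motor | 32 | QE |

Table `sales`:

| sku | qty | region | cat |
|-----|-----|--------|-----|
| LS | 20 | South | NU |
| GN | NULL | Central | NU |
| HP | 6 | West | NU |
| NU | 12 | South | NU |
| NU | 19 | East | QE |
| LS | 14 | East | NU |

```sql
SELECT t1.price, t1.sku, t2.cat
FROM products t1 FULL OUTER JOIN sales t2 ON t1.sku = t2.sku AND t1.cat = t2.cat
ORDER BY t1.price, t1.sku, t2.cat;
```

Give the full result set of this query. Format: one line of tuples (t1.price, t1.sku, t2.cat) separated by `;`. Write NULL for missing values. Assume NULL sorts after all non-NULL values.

FULL OUTER JOIN keeps every row from both sides; unmatched rows get NULL for the other side's columns.
Matching on t1.sku = t2.sku AND t1.cat = t2.cat. A NULL in a compared column never satisfies the condition.
Matched pairs: 2; unmatched t1 rows kept: 4; unmatched t2 rows kept: 4.

(13, NU, NU); (18, SG, NULL); (32, NU, QE); (36, SG, NULL); (40, SG, NULL); (54, NULL, NULL); (NULL, NULL, NU); (NULL, NULL, NU); (NULL, NULL, NU); (NULL, NULL, NU)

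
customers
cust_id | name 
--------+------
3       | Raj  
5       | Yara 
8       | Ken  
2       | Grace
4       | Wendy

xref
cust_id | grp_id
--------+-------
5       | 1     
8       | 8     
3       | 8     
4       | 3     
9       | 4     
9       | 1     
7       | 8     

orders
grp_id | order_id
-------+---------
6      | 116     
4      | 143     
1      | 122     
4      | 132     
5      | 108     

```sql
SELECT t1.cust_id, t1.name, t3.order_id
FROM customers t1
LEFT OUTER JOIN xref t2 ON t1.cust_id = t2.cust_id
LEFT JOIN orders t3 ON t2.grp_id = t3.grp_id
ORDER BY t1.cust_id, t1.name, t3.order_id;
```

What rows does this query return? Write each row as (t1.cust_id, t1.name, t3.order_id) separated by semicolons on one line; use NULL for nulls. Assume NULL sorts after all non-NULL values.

Step 1 — t1 LEFT JOIN t2 on cust_id → 5 row(s).
Then LEFT JOIN `orders t3` on grp_id: each of those 5 rows is kept; rows whose t2.grp_id has no match in t3 get NULL for t3's columns.

(2, Grace, NULL); (3, Raj, NULL); (4, Wendy, NULL); (5, Yara, 122); (8, Ken, NULL)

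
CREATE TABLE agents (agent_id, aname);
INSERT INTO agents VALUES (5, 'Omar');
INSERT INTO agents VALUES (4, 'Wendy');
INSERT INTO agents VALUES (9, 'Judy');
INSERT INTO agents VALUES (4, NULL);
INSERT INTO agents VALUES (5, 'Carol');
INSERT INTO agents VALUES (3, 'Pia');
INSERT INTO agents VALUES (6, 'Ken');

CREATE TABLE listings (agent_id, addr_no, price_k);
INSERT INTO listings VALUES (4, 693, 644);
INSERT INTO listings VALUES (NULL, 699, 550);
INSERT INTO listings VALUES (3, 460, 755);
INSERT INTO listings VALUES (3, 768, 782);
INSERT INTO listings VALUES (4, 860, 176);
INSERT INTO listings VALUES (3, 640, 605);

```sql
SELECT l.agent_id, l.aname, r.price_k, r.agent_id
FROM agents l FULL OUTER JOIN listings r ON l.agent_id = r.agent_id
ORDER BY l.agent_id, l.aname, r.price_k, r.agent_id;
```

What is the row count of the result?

12

FULL OUTER JOIN keeps every row from both sides; unmatched rows get NULL for the other side's columns.
Matching on l.agent_id = r.agent_id. A NULL in a compared column never satisfies the condition.
- l (agent_id=5) has no partner → padded with NULL.
- l (agent_id=4) pairs with 2 row(s) of r.
- l (agent_id=9) has no partner → padded with NULL.
- l (agent_id=4) pairs with 2 row(s) of r.
- l (agent_id=5) has no partner → padded with NULL.
- l (agent_id=3) pairs with 3 row(s) of r.
- l (agent_id=6) has no partner → padded with NULL.
- plus 1 unmatched r row(s), each kept with NULL l columns.
Total: 7 matched + 5 padded = 12 rows.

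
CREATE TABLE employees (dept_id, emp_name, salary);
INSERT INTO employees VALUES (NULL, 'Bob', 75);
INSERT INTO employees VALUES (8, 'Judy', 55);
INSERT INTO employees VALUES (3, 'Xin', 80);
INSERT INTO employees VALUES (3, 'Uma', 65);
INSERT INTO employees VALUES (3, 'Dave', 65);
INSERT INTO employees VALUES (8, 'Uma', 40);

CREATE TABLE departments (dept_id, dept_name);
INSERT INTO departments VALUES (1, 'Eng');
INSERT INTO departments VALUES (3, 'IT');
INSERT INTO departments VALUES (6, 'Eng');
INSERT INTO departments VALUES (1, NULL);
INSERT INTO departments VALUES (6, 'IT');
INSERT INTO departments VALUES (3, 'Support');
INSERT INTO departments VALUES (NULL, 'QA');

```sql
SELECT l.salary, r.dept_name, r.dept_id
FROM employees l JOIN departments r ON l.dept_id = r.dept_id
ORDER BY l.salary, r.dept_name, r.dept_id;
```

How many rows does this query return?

INNER JOIN keeps only pairs where the ON condition holds.
Matching on l.dept_id = r.dept_id. A NULL in a compared column never satisfies the condition.
Matched pairs: 6.
Total: 6 rows.

6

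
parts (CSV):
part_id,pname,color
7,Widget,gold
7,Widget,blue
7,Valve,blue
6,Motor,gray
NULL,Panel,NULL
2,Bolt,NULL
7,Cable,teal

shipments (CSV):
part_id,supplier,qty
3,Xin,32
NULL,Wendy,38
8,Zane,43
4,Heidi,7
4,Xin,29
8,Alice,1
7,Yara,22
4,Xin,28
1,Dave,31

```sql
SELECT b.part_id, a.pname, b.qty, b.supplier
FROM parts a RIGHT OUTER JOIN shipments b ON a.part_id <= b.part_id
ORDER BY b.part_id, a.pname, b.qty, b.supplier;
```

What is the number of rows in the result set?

24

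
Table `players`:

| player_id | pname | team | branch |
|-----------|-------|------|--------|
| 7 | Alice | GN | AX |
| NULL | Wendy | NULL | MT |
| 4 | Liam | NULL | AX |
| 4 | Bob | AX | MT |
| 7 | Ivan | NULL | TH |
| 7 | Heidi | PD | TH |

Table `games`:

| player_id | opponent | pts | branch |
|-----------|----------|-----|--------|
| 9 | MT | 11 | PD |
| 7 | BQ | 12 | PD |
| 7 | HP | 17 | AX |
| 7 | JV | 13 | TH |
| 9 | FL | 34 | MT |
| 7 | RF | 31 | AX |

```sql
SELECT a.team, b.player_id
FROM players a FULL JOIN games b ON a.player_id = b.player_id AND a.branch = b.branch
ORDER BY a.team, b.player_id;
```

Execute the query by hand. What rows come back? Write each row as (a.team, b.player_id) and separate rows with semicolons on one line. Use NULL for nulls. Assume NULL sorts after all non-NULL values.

FULL OUTER JOIN keeps every row from both sides; unmatched rows get NULL for the other side's columns.
Matching on a.player_id = b.player_id AND a.branch = b.branch. A NULL in a compared column never satisfies the condition.
- a[0] player_id=7, branch=AX → 2 match(es) in b → 2 row(s).
- a[1] player_id=NULL, branch=MT → no match; kept with NULLs on the b side.
- a[2] player_id=4, branch=AX → no match; kept with NULLs on the b side.
- a[3] player_id=4, branch=MT → no match; kept with NULLs on the b side.
- a[4] player_id=7, branch=TH → 1 match(es) in b → 1 row(s).
- a[5] player_id=7, branch=TH → 1 match(es) in b → 1 row(s).
- 3 b row(s) had no a match → kept, a columns NULL.
After projecting and ordering:
a.team | b.player_id
AX | NULL
GN | 7
GN | 7
PD | 7
NULL | 7
NULL | 7
NULL | 9
NULL | 9
NULL | NULL
NULL | NULL

(AX, NULL); (GN, 7); (GN, 7); (PD, 7); (NULL, 7); (NULL, 7); (NULL, 9); (NULL, 9); (NULL, NULL); (NULL, NULL)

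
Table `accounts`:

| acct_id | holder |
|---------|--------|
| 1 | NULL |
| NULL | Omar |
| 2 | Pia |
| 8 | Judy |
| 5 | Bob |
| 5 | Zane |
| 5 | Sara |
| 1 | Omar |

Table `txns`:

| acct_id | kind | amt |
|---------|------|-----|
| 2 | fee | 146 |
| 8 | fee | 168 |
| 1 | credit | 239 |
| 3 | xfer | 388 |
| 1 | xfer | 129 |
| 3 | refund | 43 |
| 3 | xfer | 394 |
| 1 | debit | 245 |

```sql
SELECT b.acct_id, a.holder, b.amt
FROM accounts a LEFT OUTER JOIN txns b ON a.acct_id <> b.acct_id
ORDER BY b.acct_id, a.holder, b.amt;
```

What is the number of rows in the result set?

49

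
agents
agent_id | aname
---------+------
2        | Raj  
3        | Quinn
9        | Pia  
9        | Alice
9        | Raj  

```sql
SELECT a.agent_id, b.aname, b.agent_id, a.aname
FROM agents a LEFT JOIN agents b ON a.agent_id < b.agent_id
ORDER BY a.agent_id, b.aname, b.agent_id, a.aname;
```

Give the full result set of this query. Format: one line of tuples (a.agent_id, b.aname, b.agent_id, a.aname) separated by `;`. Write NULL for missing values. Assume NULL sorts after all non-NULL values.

(2, Alice, 9, Raj); (2, Pia, 9, Raj); (2, Quinn, 3, Raj); (2, Raj, 9, Raj); (3, Alice, 9, Quinn); (3, Pia, 9, Quinn); (3, Raj, 9, Quinn); (9, NULL, NULL, Alice); (9, NULL, NULL, Pia); (9, NULL, NULL, Raj)

LEFT JOIN keeps every row from `agents a`; unmatched rows get NULL for `agents b`'s columns.
Matching on a.agent_id < b.agent_id.
Matched pairs: 7; unmatched a rows kept: 3.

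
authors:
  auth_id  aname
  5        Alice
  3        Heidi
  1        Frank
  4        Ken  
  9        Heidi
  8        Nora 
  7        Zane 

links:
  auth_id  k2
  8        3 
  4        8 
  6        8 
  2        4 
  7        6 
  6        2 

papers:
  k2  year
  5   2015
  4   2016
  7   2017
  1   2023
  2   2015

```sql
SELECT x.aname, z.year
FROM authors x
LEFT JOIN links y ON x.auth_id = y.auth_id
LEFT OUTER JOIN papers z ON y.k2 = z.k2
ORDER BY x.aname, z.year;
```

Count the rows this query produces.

Evaluate left to right. First `authors x LEFT JOIN links y` on auth_id: 7 row(s).
Then LEFT JOIN `papers z` on k2: each of those 7 rows is kept; rows whose y.k2 has no match in z get NULL for z's columns.
Result: 7 row(s).

7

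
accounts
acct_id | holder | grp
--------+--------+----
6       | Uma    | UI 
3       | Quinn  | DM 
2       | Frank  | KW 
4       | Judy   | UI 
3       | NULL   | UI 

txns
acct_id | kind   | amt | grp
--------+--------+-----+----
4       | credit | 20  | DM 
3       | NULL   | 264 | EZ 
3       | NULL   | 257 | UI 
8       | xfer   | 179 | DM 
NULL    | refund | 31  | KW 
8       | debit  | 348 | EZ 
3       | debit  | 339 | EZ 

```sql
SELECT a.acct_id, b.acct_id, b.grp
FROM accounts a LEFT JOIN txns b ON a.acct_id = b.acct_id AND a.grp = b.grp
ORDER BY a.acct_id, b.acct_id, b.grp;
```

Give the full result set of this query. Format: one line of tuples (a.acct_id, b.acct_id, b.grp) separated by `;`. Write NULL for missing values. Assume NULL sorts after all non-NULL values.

(2, NULL, NULL); (3, 3, UI); (3, NULL, NULL); (4, NULL, NULL); (6, NULL, NULL)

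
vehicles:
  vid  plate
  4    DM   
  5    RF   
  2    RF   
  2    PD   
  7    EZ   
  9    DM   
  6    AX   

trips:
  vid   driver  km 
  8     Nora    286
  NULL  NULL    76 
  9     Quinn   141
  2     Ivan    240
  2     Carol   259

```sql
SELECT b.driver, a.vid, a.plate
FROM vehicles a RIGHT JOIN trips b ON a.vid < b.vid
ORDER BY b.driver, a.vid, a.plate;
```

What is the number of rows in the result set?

15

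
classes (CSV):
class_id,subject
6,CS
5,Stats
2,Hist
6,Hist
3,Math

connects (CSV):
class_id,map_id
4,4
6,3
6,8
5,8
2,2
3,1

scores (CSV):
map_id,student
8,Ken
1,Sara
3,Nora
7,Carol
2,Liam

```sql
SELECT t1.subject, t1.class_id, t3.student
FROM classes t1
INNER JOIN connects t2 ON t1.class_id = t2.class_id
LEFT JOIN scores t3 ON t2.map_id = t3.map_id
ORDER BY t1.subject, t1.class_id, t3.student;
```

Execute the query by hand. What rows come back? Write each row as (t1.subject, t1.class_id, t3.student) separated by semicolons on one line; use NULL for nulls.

Joins associate left-to-right: classes INNER JOIN connects on class_id gives 7 intermediate row(s).
Then LEFT JOIN `scores t3` on map_id: each of those 7 rows is kept; rows whose t2.map_id has no match in t3 get NULL for t3's columns.

(CS, 6, Ken); (CS, 6, Nora); (Hist, 2, Liam); (Hist, 6, Ken); (Hist, 6, Nora); (Math, 3, Sara); (Stats, 5, Ken)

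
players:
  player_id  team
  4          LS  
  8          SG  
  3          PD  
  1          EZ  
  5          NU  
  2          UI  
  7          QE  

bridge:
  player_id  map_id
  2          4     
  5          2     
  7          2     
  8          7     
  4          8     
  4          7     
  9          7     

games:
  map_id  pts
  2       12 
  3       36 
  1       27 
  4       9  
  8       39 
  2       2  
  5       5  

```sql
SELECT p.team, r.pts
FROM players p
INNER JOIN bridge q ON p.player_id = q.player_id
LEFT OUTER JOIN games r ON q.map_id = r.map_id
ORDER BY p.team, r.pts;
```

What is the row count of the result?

8

Evaluate left to right. First `players p INNER JOIN bridge q` on player_id: 6 row(s).
Then LEFT JOIN `games r` on map_id: each of those 6 rows is kept; rows whose q.map_id has no match in r get NULL for r's columns.
Result: 8 row(s).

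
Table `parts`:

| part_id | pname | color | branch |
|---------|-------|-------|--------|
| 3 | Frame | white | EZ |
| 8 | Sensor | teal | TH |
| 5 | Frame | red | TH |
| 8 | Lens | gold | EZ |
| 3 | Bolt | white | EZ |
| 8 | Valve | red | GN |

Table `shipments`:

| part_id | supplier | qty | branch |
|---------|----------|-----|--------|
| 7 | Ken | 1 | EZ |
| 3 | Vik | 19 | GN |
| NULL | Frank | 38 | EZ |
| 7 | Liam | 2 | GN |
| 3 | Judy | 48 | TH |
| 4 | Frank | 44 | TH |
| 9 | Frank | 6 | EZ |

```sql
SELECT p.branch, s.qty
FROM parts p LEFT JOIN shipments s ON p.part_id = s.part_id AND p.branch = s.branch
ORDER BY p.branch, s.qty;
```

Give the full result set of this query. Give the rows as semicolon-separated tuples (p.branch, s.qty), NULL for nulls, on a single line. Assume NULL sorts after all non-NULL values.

(EZ, NULL); (EZ, NULL); (EZ, NULL); (GN, NULL); (TH, NULL); (TH, NULL)

LEFT JOIN keeps every row from `parts`; unmatched rows get NULL for `shipments`'s columns.
Matching on p.part_id = s.part_id AND p.branch = s.branch. A NULL in a compared column never satisfies the condition.
Matched pairs: 0; unmatched p rows kept: 6.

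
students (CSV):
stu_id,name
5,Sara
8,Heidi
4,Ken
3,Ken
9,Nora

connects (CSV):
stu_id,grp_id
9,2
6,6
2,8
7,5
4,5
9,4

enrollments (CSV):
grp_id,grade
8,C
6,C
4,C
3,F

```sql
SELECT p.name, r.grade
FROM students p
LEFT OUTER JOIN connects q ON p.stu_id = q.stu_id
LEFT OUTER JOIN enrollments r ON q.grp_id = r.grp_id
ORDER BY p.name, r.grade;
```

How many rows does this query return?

6

Joins associate left-to-right: students LEFT JOIN connects on stu_id gives 6 intermediate row(s).
Then LEFT JOIN `enrollments r` on grp_id: each of those 6 rows is kept; rows whose q.grp_id has no match in r get NULL for r's columns.
Result: 6 row(s).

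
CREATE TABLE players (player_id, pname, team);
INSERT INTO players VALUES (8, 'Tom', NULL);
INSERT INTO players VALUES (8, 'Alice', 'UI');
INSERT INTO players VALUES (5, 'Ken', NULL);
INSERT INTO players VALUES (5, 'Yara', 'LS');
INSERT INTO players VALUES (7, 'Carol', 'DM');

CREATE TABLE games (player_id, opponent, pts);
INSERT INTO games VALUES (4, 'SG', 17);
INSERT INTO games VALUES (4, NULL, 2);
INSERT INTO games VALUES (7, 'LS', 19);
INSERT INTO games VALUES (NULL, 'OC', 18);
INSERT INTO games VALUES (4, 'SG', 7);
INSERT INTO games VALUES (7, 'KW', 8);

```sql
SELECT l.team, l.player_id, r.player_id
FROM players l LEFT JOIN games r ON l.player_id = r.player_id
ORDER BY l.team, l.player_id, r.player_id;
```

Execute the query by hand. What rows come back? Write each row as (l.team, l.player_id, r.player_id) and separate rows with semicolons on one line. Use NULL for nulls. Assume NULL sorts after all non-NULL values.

LEFT JOIN keeps every row from `players`; unmatched rows get NULL for `games`'s columns.
Matching on l.player_id = r.player_id. A NULL in a compared column never satisfies the condition.
Matched pairs: 2; unmatched l rows kept: 4.

(DM, 7, 7); (DM, 7, 7); (LS, 5, NULL); (UI, 8, NULL); (NULL, 5, NULL); (NULL, 8, NULL)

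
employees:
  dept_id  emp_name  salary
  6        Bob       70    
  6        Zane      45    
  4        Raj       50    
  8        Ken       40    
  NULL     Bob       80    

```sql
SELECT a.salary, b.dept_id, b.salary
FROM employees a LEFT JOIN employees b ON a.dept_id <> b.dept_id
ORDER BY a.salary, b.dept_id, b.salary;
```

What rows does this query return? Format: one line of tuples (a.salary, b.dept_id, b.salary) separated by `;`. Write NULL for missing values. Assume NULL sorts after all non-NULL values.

LEFT JOIN keeps every row from `employees a`; unmatched rows get NULL for `employees b`'s columns.
Matching on a.dept_id <> b.dept_id. A NULL in a compared column never satisfies the condition.
- a (dept_id=6) pairs with 2 row(s) of b.
- a (dept_id=6) pairs with 2 row(s) of b.
- a (dept_id=4) pairs with 3 row(s) of b.
- a (dept_id=8) pairs with 3 row(s) of b.
- a (dept_id=NULL) has no partner → padded with NULL.

(40, 4, 50); (40, 6, 45); (40, 6, 70); (45, 4, 50); (45, 8, 40); (50, 6, 45); (50, 6, 70); (50, 8, 40); (70, 4, 50); (70, 8, 40); (80, NULL, NULL)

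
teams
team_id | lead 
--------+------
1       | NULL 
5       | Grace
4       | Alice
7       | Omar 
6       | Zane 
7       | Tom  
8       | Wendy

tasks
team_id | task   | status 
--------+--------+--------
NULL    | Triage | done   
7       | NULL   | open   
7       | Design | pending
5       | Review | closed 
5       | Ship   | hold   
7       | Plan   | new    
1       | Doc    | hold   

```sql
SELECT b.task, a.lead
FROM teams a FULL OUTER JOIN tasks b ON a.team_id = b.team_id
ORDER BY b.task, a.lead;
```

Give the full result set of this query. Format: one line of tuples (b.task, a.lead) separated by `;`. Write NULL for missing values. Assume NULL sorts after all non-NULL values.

(Design, Omar); (Design, Tom); (Doc, NULL); (Plan, Omar); (Plan, Tom); (Review, Grace); (Ship, Grace); (Triage, NULL); (NULL, Alice); (NULL, Omar); (NULL, Tom); (NULL, Wendy); (NULL, Zane)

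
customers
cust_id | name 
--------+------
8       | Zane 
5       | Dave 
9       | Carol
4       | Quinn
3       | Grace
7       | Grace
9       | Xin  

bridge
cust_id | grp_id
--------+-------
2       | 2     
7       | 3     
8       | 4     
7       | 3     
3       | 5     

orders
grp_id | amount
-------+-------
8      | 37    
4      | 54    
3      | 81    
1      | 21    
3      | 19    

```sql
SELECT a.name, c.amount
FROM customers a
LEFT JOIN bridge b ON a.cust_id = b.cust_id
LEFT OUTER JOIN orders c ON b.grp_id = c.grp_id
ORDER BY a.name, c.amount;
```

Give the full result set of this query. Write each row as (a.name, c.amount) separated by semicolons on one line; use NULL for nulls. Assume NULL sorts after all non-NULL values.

(Carol, NULL); (Dave, NULL); (Grace, 19); (Grace, 19); (Grace, 81); (Grace, 81); (Grace, NULL); (Quinn, NULL); (Xin, NULL); (Zane, 54)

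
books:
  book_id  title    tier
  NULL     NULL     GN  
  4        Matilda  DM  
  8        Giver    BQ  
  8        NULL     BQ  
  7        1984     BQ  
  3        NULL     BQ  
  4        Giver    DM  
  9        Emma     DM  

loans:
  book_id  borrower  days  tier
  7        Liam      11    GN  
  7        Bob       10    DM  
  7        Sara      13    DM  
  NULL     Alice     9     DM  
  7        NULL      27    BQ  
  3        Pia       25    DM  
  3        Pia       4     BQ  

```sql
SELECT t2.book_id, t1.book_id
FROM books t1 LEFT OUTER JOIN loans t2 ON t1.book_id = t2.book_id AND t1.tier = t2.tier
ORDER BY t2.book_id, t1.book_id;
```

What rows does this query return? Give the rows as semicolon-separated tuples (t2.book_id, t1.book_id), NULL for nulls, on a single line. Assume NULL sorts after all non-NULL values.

LEFT JOIN keeps every row from `books`; unmatched rows get NULL for `loans`'s columns.
Matching on t1.book_id = t2.book_id AND t1.tier = t2.tier. A NULL in a compared column never satisfies the condition.
- t1 (book_id=NULL, tier=GN) has no partner → padded with NULL.
- t1 (book_id=4, tier=DM) has no partner → padded with NULL.
- t1 (book_id=8, tier=BQ) has no partner → padded with NULL.
- t1 (book_id=8, tier=BQ) has no partner → padded with NULL.
- t1 (book_id=7, tier=BQ) pairs with 1 row(s) of t2.
- t1 (book_id=3, tier=BQ) pairs with 1 row(s) of t2.
- t1 (book_id=4, tier=DM) has no partner → padded with NULL.
- t1 (book_id=9, tier=DM) has no partner → padded with NULL.
After projecting and ordering:
t2.book_id | t1.book_id
3 | 3
7 | 7
NULL | 4
NULL | 4
NULL | 8
NULL | 8
NULL | 9
NULL | NULL

(3, 3); (7, 7); (NULL, 4); (NULL, 4); (NULL, 8); (NULL, 8); (NULL, 9); (NULL, NULL)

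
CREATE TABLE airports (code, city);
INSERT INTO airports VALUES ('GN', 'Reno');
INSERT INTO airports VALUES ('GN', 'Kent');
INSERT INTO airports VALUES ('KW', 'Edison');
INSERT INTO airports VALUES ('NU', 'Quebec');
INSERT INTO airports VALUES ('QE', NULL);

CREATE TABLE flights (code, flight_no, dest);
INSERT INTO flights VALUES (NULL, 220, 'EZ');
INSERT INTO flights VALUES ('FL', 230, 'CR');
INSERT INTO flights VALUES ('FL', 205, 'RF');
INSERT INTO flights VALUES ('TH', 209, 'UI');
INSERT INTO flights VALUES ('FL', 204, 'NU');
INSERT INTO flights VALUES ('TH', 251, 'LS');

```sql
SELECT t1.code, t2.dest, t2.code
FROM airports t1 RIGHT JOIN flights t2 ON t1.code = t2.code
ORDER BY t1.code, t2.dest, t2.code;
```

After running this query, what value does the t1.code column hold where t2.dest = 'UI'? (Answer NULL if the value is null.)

NULL

RIGHT JOIN keeps every row from `flights`; unmatched rows get NULL for `airports`'s columns.
Matching on t1.code = t2.code. A NULL in a compared column never satisfies the condition.
Matched pairs: 0; unmatched t2 rows kept: 6.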